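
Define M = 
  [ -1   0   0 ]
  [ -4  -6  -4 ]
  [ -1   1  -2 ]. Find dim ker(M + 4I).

1

M + 4I = [[3, 0, 0], [-4, -2, -4], [-1, 1, 2]].
This matrix has rank 2, so its null space has dimension 3 − 2 = 1.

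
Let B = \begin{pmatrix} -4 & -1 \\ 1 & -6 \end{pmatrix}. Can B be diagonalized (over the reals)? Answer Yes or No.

Characteristic polynomial: p(μ) = μ^2 + 10μ + 25 = (μ + 5)^2.
μ = -5 has algebraic multiplicity 2; rank(B + 5I) = 1, so geometric multiplicity = 1.
Geometric multiplicity < algebraic multiplicity, so B is not diagonalizable.

No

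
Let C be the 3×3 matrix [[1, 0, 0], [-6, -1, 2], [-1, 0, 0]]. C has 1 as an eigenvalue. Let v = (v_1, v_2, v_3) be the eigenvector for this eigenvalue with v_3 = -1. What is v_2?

-4

C − 1I = [[0, 0, 0], [-6, -2, 2], [-1, 0, -1]].
Solving (C − 1I)v = 0 gives the eigenspace spanned by (1, -4, -1).
With v_3 = -1, v = (1, -4, -1), so v_2 = -4.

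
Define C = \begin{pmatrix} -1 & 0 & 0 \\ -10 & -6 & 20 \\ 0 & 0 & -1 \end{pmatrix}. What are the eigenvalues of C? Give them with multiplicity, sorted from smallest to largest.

-6, -1, -1

Characteristic polynomial: p(s) = s^3 + 8s^2 + 13s + 6 = (s + 1)^2(s + 6).
Roots (with multiplicity): -6, -1, -1.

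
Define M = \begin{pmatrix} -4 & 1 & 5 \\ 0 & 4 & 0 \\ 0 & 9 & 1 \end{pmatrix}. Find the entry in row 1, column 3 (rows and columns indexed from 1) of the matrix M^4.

Characteristic polynomial: r^3 - r^2 - 16r + 16 = (r - 4)(r - 1)(r + 4), so the eigenvalues are -4, 1, 4.
r=-4: eigenvector (1, 0, 0).
r=4: eigenvector (2, 1, 3).
r=1: eigenvector (1, 0, 1).
P = [[1, 2, 1], [0, 1, 0], [0, 3, 1]], D = diag(-4, 4, 1), P⁻¹ = [[1, 1, -1], [0, 1, 0], [0, -3, 1]].
M⁴ = P·diag(256, 256, 1)·P⁻¹ = [[256, 765, -255], [0, 256, 0], [0, 765, 1]].
The requested entry is -255.

-255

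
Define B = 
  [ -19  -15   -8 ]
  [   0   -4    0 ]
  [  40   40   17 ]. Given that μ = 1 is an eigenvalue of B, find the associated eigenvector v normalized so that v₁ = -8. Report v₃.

B − 1I = [[-20, -15, -8], [0, -5, 0], [40, 40, 16]].
Solving (B − 1I)v = 0 gives the eigenspace spanned by (-8, 0, 20).
With v₁ = -8, v = (-8, 0, 20), so v₃ = 20.

20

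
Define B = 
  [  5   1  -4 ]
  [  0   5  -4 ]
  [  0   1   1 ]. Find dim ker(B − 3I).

1

B − 3I = [[2, 1, -4], [0, 2, -4], [0, 1, -2]].
This matrix has rank 2, so its null space has dimension 3 − 2 = 1.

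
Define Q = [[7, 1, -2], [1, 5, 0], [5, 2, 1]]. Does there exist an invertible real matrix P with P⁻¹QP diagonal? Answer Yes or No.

Characteristic polynomial: p(t) = t^3 - 13t^2 + 56t - 80 = (t - 5)(t - 4)^2.
t = 4 has algebraic multiplicity 2; rank(Q − 4I) = 2, so geometric multiplicity = 1.
Geometric multiplicity < algebraic multiplicity, so Q is not diagonalizable.

No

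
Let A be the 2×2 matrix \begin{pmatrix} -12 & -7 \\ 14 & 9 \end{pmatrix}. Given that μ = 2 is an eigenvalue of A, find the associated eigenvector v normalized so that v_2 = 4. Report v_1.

-2

A − 2I = [[-14, -7], [14, 7]].
Solving (A − 2I)v = 0 gives the eigenspace spanned by (-2, 4).
With v_2 = 4, v = (-2, 4), so v_1 = -2.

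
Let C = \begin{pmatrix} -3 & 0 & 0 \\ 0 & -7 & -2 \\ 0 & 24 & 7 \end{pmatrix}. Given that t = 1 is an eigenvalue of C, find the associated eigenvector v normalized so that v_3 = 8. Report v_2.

C − 1I = [[-4, 0, 0], [0, -8, -2], [0, 24, 6]].
Solving (C − 1I)v = 0 gives the eigenspace spanned by (0, -2, 8).
With v_3 = 8, v = (0, -2, 8), so v_2 = -2.

-2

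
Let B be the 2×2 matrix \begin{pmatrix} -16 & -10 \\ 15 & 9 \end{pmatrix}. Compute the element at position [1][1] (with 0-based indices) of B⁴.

Characteristic polynomial: μ^2 + 7μ + 6 = (μ + 1)(μ + 6), so the eigenvalues are -6, -1.
μ=-6: eigenvector (1, -1).
μ=-1: eigenvector (-2, 3).
P = [[1, -2], [-1, 3]], D = diag(-6, -1), P⁻¹ = [[3, 2], [1, 1]].
B⁴ = P·diag(1296, 1)·P⁻¹ = [[3886, 2590], [-3885, -2589]].
The requested entry is -2589.

-2589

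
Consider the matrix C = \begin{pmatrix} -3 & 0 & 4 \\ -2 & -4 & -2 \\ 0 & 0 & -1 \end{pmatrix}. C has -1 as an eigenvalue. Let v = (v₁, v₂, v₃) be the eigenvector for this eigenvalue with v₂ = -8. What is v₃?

C + 1I = [[-2, 0, 4], [-2, -3, -2], [0, 0, 0]].
Solving (C + 1I)v = 0 gives the eigenspace spanned by (8, -8, 4).
With v₂ = -8, v = (8, -8, 4), so v₃ = 4.

4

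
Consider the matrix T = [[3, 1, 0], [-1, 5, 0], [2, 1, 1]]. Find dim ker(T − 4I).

T − 4I = [[-1, 1, 0], [-1, 1, 0], [2, 1, -3]].
This matrix has rank 2, so its null space has dimension 3 − 2 = 1.

1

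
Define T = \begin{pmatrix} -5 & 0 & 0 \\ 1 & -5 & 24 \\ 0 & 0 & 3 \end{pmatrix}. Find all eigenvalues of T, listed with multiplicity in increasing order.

-5, -5, 3

Characteristic polynomial: p(μ) = μ^3 + 7μ^2 - 5μ - 75 = (μ - 3)(μ + 5)^2.
Roots (with multiplicity): -5, -5, 3.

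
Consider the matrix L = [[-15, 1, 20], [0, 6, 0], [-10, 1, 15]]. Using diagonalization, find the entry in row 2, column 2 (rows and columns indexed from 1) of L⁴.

Characteristic polynomial: s^3 - 6s^2 - 25s + 150 = (s - 6)(s - 5)(s + 5), so the eigenvalues are -5, 5, 6.
s=5: eigenvector (1, 0, 1).
s=6: eigenvector (1, 1, 1).
s=-5: eigenvector (-2, 0, -1).
P = [[1, 1, -2], [0, 1, 0], [1, 1, -1]], D = diag(5, 6, -5), P⁻¹ = [[-1, -1, 2], [0, 1, 0], [-1, 0, 1]].
L⁴ = P·diag(625, 1296, 625)·P⁻¹ = [[625, 671, 0], [0, 1296, 0], [0, 671, 625]].
The requested entry is 1296.

1296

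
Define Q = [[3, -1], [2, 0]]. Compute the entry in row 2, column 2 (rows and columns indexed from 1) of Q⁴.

-14

Characteristic polynomial: λ^2 - 3λ + 2 = (λ - 2)(λ - 1), so the eigenvalues are 1, 2.
λ=1: eigenvector (-1, -2).
λ=2: eigenvector (1, 1).
P = [[-1, 1], [-2, 1]], D = diag(1, 2), P⁻¹ = [[1, -1], [2, -1]].
Q⁴ = P·diag(1, 16)·P⁻¹ = [[31, -15], [30, -14]].
The requested entry is -14.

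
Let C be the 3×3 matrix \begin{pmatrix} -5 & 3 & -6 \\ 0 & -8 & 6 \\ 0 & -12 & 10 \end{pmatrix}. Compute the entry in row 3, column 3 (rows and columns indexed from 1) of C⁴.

496

Characteristic polynomial: s^3 + 3s^2 - 18s - 40 = (s - 4)(s + 2)(s + 5), so the eigenvalues are -5, -2, 4.
s=-2: eigenvector (1, -1, -1).
s=4: eigenvector (-1, 1, 2).
s=-5: eigenvector (1, 0, 0).
P = [[1, -1, 1], [-1, 1, 0], [-1, 2, 0]], D = diag(-2, 4, -5), P⁻¹ = [[0, -2, 1], [0, -1, 1], [1, 1, 0]].
C⁴ = P·diag(16, 256, 625)·P⁻¹ = [[625, 849, -240], [0, -224, 240], [0, -480, 496]].
The requested entry is 496.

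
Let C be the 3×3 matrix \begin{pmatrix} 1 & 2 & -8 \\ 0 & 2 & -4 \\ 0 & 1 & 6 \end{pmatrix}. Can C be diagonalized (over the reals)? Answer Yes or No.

Characteristic polynomial: p(r) = r^3 - 9r^2 + 24r - 16 = (r - 4)^2(r - 1).
r = 4 has algebraic multiplicity 2; rank(C − 4I) = 2, so geometric multiplicity = 1.
Geometric multiplicity < algebraic multiplicity, so C is not diagonalizable.

No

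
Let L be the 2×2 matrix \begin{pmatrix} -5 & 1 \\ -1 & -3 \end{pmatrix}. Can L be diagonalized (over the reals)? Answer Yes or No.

Characteristic polynomial: p(λ) = λ^2 + 8λ + 16 = (λ + 4)^2.
λ = -4 has algebraic multiplicity 2; rank(L + 4I) = 1, so geometric multiplicity = 1.
Geometric multiplicity < algebraic multiplicity, so L is not diagonalizable.

No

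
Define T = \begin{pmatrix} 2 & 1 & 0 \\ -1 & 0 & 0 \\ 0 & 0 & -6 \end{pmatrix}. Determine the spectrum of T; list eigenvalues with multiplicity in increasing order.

-6, 1, 1

Characteristic polynomial: p(s) = s^3 + 4s^2 - 11s + 6 = (s - 1)^2(s + 6).
Roots (with multiplicity): -6, 1, 1.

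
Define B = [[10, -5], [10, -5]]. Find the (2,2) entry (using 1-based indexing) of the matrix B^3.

Characteristic polynomial: r^2 - 5r = r(r - 5), so the eigenvalues are 0, 5.
r=0: eigenvector (-1, -2).
r=5: eigenvector (1, 1).
P = [[-1, 1], [-2, 1]], D = diag(0, 5), P⁻¹ = [[1, -1], [2, -1]].
B³ = P·diag(0, 125)·P⁻¹ = [[250, -125], [250, -125]].
The requested entry is -125.

-125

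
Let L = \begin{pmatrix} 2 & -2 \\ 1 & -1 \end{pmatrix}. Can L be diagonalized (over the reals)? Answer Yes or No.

Yes

Characteristic polynomial: p(s) = s^2 - s = s(s - 1).
All 2 eigenvalues are distinct, so L is diagonalizable.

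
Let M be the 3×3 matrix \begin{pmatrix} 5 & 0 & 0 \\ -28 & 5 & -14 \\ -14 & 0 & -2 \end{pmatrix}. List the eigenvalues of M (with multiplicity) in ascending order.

-2, 5, 5

Characteristic polynomial: p(s) = s^3 - 8s^2 + 5s + 50 = (s - 5)^2(s + 2).
Roots (with multiplicity): -2, 5, 5.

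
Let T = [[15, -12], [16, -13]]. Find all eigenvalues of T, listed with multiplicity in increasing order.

Characteristic polynomial: p(s) = s^2 - 2s - 3 = (s - 3)(s + 1).
Roots (with multiplicity): -1, 3.

-1, 3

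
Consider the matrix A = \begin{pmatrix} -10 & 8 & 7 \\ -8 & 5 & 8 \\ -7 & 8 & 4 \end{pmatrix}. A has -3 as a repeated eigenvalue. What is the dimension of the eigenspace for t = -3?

1

A + 3I = [[-7, 8, 7], [-8, 8, 8], [-7, 8, 7]].
This matrix has rank 2, so its null space has dimension 3 − 2 = 1.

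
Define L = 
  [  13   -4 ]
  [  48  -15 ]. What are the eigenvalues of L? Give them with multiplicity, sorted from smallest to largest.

-3, 1

Characteristic polynomial: p(r) = r^2 + 2r - 3 = (r - 1)(r + 3).
Roots (with multiplicity): -3, 1.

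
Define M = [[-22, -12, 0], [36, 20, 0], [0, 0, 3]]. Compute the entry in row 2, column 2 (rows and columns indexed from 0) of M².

Characteristic polynomial: s^3 - s^2 - 14s + 24 = (s - 3)(s - 2)(s + 4), so the eigenvalues are -4, 2, 3.
s=2: eigenvector (1, -2, 0).
s=-4: eigenvector (2, -3, 0).
s=3: eigenvector (0, 0, 1).
P = [[1, 2, 0], [-2, -3, 0], [0, 0, 1]], D = diag(2, -4, 3), P⁻¹ = [[-3, -2, 0], [2, 1, 0], [0, 0, 1]].
M² = P·diag(4, 16, 9)·P⁻¹ = [[52, 24, 0], [-72, -32, 0], [0, 0, 9]].
The requested entry is 9.

9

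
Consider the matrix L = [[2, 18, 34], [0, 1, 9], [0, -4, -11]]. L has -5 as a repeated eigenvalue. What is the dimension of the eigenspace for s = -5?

1

L + 5I = [[7, 18, 34], [0, 6, 9], [0, -4, -6]].
This matrix has rank 2, so its null space has dimension 3 − 2 = 1.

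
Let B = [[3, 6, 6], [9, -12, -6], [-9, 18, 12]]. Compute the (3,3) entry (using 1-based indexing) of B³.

270

Characteristic polynomial: s^3 - 3s^2 - 36s + 108 = (s - 6)(s - 3)(s + 6), so the eigenvalues are -6, 3, 6.
s=3: eigenvector (1, 1, -1).
s=6: eigenvector (2, 1, 0).
s=-6: eigenvector (0, -1, 1).
P = [[1, 2, 0], [1, 1, -1], [-1, 0, 1]], D = diag(3, 6, -6), P⁻¹ = [[1, -2, -2], [0, 1, 1], [1, -2, -1]].
B³ = P·diag(27, 216, -216)·P⁻¹ = [[27, 378, 378], [243, -270, -54], [-243, 486, 270]].
The requested entry is 270.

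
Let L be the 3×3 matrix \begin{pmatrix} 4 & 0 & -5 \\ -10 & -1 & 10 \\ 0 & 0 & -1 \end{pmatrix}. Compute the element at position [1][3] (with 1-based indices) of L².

Characteristic polynomial: t^3 - 2t^2 - 7t - 4 = (t - 4)(t + 1)^2, so the eigenvalues are -1, -1, 4.
t=4: eigenvector (1, -2, 0).
t=-1: eigenvector (0, 1, 0).
t=-1: eigenvector (1, 1, 1).
P = [[1, 0, 1], [-2, 1, 1], [0, 0, 1]], D = diag(4, -1, -1), P⁻¹ = [[1, 0, -1], [2, 1, -3], [0, 0, 1]].
L² = P·diag(16, 1, 1)·P⁻¹ = [[16, 0, -15], [-30, 1, 30], [0, 0, 1]].
The requested entry is -15.

-15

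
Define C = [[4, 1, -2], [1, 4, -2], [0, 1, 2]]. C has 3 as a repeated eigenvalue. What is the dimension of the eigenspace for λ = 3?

1

C − 3I = [[1, 1, -2], [1, 1, -2], [0, 1, -1]].
This matrix has rank 2, so its null space has dimension 3 − 2 = 1.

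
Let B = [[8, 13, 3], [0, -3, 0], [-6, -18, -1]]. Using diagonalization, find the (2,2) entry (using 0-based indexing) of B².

Characteristic polynomial: t^3 - 4t^2 - 11t + 30 = (t - 5)(t - 2)(t + 3), so the eigenvalues are -3, 2, 5.
t=2: eigenvector (1, 0, -2).
t=-3: eigenvector (-2, 1, 3).
t=5: eigenvector (1, 0, -1).
P = [[1, -2, 1], [0, 1, 0], [-2, 3, -1]], D = diag(2, -3, 5), P⁻¹ = [[-1, 1, -1], [0, 1, 0], [2, 1, 1]].
B² = P·diag(4, 9, 25)·P⁻¹ = [[46, 11, 21], [0, 9, 0], [-42, -6, -17]].
The requested entry is -17.

-17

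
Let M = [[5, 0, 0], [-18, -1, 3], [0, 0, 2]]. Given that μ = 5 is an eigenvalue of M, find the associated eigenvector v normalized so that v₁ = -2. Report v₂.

6

M − 5I = [[0, 0, 0], [-18, -6, 3], [0, 0, -3]].
Solving (M − 5I)v = 0 gives the eigenspace spanned by (-2, 6, 0).
With v₁ = -2, v = (-2, 6, 0), so v₂ = 6.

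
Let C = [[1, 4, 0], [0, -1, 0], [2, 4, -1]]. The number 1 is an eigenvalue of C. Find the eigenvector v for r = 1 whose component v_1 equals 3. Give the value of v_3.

3

C − 1I = [[0, 4, 0], [0, -2, 0], [2, 4, -2]].
Solving (C − 1I)v = 0 gives the eigenspace spanned by (3, 0, 3).
With v_1 = 3, v = (3, 0, 3), so v_3 = 3.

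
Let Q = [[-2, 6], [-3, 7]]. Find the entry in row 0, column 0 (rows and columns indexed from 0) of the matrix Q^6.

-4094

Characteristic polynomial: μ^2 - 5μ + 4 = (μ - 4)(μ - 1), so the eigenvalues are 1, 4.
μ=1: eigenvector (2, 1).
μ=4: eigenvector (1, 1).
P = [[2, 1], [1, 1]], D = diag(1, 4), P⁻¹ = [[1, -1], [-1, 2]].
Q⁶ = P·diag(1, 4096)·P⁻¹ = [[-4094, 8190], [-4095, 8191]].
The requested entry is -4094.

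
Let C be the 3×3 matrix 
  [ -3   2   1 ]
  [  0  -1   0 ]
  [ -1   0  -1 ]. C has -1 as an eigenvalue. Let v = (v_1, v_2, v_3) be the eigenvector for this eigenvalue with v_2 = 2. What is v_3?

-4

C + 1I = [[-2, 2, 1], [0, 0, 0], [-1, 0, 0]].
Solving (C + 1I)v = 0 gives the eigenspace spanned by (0, 2, -4).
With v_2 = 2, v = (0, 2, -4), so v_3 = -4.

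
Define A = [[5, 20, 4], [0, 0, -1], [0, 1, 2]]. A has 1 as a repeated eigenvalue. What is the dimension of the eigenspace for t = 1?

1

A − 1I = [[4, 20, 4], [0, -1, -1], [0, 1, 1]].
This matrix has rank 2, so its null space has dimension 3 − 2 = 1.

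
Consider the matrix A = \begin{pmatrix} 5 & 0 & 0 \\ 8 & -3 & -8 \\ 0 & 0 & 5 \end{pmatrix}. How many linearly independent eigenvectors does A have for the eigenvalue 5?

2

A − 5I = [[0, 0, 0], [8, -8, -8], [0, 0, 0]].
This matrix has rank 1, so its null space has dimension 3 − 1 = 2.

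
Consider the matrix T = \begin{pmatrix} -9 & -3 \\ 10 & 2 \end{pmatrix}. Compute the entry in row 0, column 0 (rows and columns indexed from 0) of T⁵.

Characteristic polynomial: μ^2 + 7μ + 12 = (μ + 3)(μ + 4), so the eigenvalues are -4, -3.
μ=-4: eigenvector (3, -5).
μ=-3: eigenvector (1, -2).
P = [[3, 1], [-5, -2]], D = diag(-4, -3), P⁻¹ = [[2, 1], [-5, -3]].
T⁵ = P·diag(-1024, -243)·P⁻¹ = [[-4929, -2343], [7810, 3662]].
The requested entry is -4929.

-4929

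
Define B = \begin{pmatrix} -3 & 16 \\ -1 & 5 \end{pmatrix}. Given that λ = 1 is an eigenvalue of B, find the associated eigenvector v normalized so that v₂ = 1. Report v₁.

B − 1I = [[-4, 16], [-1, 4]].
Solving (B − 1I)v = 0 gives the eigenspace spanned by (4, 1).
With v₂ = 1, v = (4, 1), so v₁ = 4.

4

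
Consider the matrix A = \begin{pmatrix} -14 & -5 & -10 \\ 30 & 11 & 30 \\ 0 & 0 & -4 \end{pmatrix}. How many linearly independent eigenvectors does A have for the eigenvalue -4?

2

A + 4I = [[-10, -5, -10], [30, 15, 30], [0, 0, 0]].
This matrix has rank 1, so its null space has dimension 3 − 1 = 2.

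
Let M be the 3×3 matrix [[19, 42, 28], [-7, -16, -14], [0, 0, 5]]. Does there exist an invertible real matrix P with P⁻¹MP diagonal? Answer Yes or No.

Yes

Characteristic polynomial: p(s) = s^3 - 8s^2 + 5s + 50 = (s - 5)^2(s + 2).
s = 5 has algebraic multiplicity 2; rank(M − 5I) = 1, so geometric multiplicity = 2.
Every eigenvalue has geometric = algebraic multiplicity, so M is diagonalizable.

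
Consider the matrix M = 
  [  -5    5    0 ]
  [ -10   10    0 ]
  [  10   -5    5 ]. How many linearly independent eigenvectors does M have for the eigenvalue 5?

2

M − 5I = [[-10, 5, 0], [-10, 5, 0], [10, -5, 0]].
This matrix has rank 1, so its null space has dimension 3 − 1 = 2.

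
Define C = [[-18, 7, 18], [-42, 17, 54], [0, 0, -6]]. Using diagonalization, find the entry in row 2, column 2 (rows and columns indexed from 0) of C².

Characteristic polynomial: s^3 + 7s^2 - 6s - 72 = (s - 3)(s + 4)(s + 6), so the eigenvalues are -6, -4, 3.
s=-4: eigenvector (1, 2, 0).
s=3: eigenvector (1, 3, 0).
s=-6: eigenvector (-2, -6, 1).
P = [[1, 1, -2], [2, 3, -6], [0, 0, 1]], D = diag(-4, 3, -6), P⁻¹ = [[3, -1, 0], [-2, 1, 2], [0, 0, 1]].
C² = P·diag(16, 9, 36)·P⁻¹ = [[30, -7, -54], [42, -5, -162], [0, 0, 36]].
The requested entry is 36.

36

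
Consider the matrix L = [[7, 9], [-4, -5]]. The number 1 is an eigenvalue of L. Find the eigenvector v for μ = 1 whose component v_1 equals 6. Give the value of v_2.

-4

L − 1I = [[6, 9], [-4, -6]].
Solving (L − 1I)v = 0 gives the eigenspace spanned by (6, -4).
With v_1 = 6, v = (6, -4), so v_2 = -4.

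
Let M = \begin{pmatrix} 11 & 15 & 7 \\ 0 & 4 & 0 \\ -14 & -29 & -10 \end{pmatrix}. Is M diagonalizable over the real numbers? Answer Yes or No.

Characteristic polynomial: p(t) = t^3 - 5t^2 - 8t + 48 = (t - 4)^2(t + 3).
t = 4 has algebraic multiplicity 2; rank(M − 4I) = 2, so geometric multiplicity = 1.
Geometric multiplicity < algebraic multiplicity, so M is not diagonalizable.

No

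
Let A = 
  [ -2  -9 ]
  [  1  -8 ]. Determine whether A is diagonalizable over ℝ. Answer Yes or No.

No

Characteristic polynomial: p(λ) = λ^2 + 10λ + 25 = (λ + 5)^2.
λ = -5 has algebraic multiplicity 2; rank(A + 5I) = 1, so geometric multiplicity = 1.
Geometric multiplicity < algebraic multiplicity, so A is not diagonalizable.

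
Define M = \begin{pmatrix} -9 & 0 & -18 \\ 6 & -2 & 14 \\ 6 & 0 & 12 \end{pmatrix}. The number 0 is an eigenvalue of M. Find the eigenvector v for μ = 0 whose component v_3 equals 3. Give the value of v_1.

-6

M = [[-9, 0, -18], [6, -2, 14], [6, 0, 12]].
Solving (M)v = 0 gives the eigenspace spanned by (-6, 3, 3).
With v_3 = 3, v = (-6, 3, 3), so v_1 = -6.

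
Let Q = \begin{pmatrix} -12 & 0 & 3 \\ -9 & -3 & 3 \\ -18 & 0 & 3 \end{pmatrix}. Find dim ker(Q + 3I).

2

Q + 3I = [[-9, 0, 3], [-9, 0, 3], [-18, 0, 6]].
This matrix has rank 1, so its null space has dimension 3 − 1 = 2.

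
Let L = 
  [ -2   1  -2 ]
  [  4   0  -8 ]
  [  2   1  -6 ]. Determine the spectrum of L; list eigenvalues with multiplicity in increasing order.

Characteristic polynomial: p(μ) = μ^3 + 8μ^2 + 20μ + 16 = (μ + 2)^2(μ + 4).
Roots (with multiplicity): -4, -2, -2.

-4, -2, -2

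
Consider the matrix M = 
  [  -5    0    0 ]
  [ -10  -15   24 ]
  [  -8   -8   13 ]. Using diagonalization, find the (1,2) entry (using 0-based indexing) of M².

-48

Characteristic polynomial: λ^3 + 7λ^2 + 7λ - 15 = (λ - 1)(λ + 3)(λ + 5), so the eigenvalues are -5, -3, 1.
λ=-5: eigenvector (1, -1, 0).
λ=1: eigenvector (0, -3, -2).
λ=-3: eigenvector (0, 2, 1).
P = [[1, 0, 0], [-1, -3, 2], [0, -2, 1]], D = diag(-5, 1, -3), P⁻¹ = [[1, 0, 0], [1, 1, -2], [2, 2, -3]].
M² = P·diag(25, 1, 9)·P⁻¹ = [[25, 0, 0], [8, 33, -48], [16, 16, -23]].
The requested entry is -48.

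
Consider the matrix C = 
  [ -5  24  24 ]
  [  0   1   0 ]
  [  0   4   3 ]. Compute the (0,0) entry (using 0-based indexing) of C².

Characteristic polynomial: r^3 + r^2 - 17r + 15 = (r - 3)(r - 1)(r + 5), so the eigenvalues are -5, 1, 3.
r=1: eigenvector (-4, 1, -2).
r=-5: eigenvector (1, 0, 0).
r=3: eigenvector (3, 0, 1).
P = [[-4, 1, 3], [1, 0, 0], [-2, 0, 1]], D = diag(1, -5, 3), P⁻¹ = [[0, 1, 0], [1, -2, -3], [0, 2, 1]].
C² = P·diag(1, 25, 9)·P⁻¹ = [[25, 0, -48], [0, 1, 0], [0, 16, 9]].
The requested entry is 25.

25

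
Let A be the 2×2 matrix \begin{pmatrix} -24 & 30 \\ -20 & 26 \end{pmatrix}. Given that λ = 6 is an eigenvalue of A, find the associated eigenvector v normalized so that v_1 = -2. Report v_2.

A − 6I = [[-30, 30], [-20, 20]].
Solving (A − 6I)v = 0 gives the eigenspace spanned by (-2, -2).
With v_1 = -2, v = (-2, -2), so v_2 = -2.

-2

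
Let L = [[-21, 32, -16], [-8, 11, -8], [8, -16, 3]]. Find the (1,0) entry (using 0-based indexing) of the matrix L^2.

16

Characteristic polynomial: s^3 + 7s^2 - 5s - 75 = (s - 3)(s + 5)^2, so the eigenvalues are -5, -5, 3.
s=-5: eigenvector (2, 1, 0).
s=-5: eigenvector (1, 0, -1).
s=3: eigenvector (-2, -1, 1).
P = [[2, 1, -2], [1, 0, -1], [0, -1, 1]], D = diag(-5, -5, 3), P⁻¹ = [[1, -1, 1], [1, -2, 0], [1, -2, 1]].
L² = P·diag(25, 25, 9)·P⁻¹ = [[57, -64, 32], [16, -7, 16], [-16, 32, 9]].
The requested entry is 16.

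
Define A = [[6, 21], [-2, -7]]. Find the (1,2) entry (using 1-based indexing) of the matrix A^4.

Characteristic polynomial: s^2 + s = s(s + 1), so the eigenvalues are -1, 0.
s=0: eigenvector (7, -2).
s=-1: eigenvector (-3, 1).
P = [[7, -3], [-2, 1]], D = diag(0, -1), P⁻¹ = [[1, 3], [2, 7]].
A⁴ = P·diag(0, 1)·P⁻¹ = [[-6, -21], [2, 7]].
The requested entry is -21.

-21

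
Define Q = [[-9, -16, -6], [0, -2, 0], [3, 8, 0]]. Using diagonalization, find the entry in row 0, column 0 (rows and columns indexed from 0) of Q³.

Characteristic polynomial: λ^3 + 11λ^2 + 36λ + 36 = (λ + 2)(λ + 3)(λ + 6), so the eigenvalues are -6, -3, -2.
λ=-6: eigenvector (2, 0, -1).
λ=-2: eigenvector (-4, 1, 2).
λ=-3: eigenvector (-1, 0, 1).
P = [[2, -4, -1], [0, 1, 0], [-1, 2, 1]], D = diag(-6, -2, -3), P⁻¹ = [[1, 2, 1], [0, 1, 0], [1, 0, 2]].
Q³ = P·diag(-216, -8, -27)·P⁻¹ = [[-405, -832, -378], [0, -8, 0], [189, 416, 162]].
The requested entry is -405.

-405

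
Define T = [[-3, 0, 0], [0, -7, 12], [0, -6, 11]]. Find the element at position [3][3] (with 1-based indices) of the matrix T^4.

Characteristic polynomial: s^3 - s^2 - 17s - 15 = (s - 5)(s + 1)(s + 3), so the eigenvalues are -3, -1, 5.
s=-3: eigenvector (1, 0, 0).
s=-1: eigenvector (0, 2, 1).
s=5: eigenvector (0, -1, -1).
P = [[1, 0, 0], [0, 2, -1], [0, 1, -1]], D = diag(-3, -1, 5), P⁻¹ = [[1, 0, 0], [0, 1, -1], [0, 1, -2]].
T⁴ = P·diag(81, 1, 625)·P⁻¹ = [[81, 0, 0], [0, -623, 1248], [0, -624, 1249]].
The requested entry is 1249.

1249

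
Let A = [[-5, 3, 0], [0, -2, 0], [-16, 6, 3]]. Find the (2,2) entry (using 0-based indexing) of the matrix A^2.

9

Characteristic polynomial: λ^3 + 4λ^2 - 11λ - 30 = (λ - 3)(λ + 2)(λ + 5), so the eigenvalues are -5, -2, 3.
λ=-5: eigenvector (1, 0, 2).
λ=3: eigenvector (0, 0, 1).
λ=-2: eigenvector (1, 1, 2).
P = [[1, 0, 1], [0, 0, 1], [2, 1, 2]], D = diag(-5, 3, -2), P⁻¹ = [[1, -1, 0], [-2, 0, 1], [0, 1, 0]].
A² = P·diag(25, 9, 4)·P⁻¹ = [[25, -21, 0], [0, 4, 0], [32, -42, 9]].
The requested entry is 9.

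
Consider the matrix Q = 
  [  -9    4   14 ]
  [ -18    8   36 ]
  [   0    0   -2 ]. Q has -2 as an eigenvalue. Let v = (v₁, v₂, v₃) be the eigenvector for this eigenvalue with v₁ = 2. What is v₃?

Q + 2I = [[-7, 4, 14], [-18, 10, 36], [0, 0, 0]].
Solving (Q + 2I)v = 0 gives the eigenspace spanned by (2, 0, 1).
With v₁ = 2, v = (2, 0, 1), so v₃ = 1.

1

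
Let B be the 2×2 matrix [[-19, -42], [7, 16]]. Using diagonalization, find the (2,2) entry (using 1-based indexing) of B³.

274

Characteristic polynomial: μ^2 + 3μ - 10 = (μ - 2)(μ + 5), so the eigenvalues are -5, 2.
μ=-5: eigenvector (-3, 1).
μ=2: eigenvector (-2, 1).
P = [[-3, -2], [1, 1]], D = diag(-5, 2), P⁻¹ = [[-1, -2], [1, 3]].
B³ = P·diag(-125, 8)·P⁻¹ = [[-391, -798], [133, 274]].
The requested entry is 274.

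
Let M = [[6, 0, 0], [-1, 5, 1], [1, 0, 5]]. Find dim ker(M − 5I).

M − 5I = [[1, 0, 0], [-1, 0, 1], [1, 0, 0]].
This matrix has rank 2, so its null space has dimension 3 − 2 = 1.

1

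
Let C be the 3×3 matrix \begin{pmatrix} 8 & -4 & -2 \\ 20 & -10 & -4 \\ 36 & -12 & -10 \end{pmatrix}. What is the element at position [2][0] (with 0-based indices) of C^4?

Characteristic polynomial: s^3 + 12s^2 + 44s + 48 = (s + 2)(s + 4)(s + 6), so the eigenvalues are -6, -4, -2.
s=-4: eigenvector (1, 2, 2).
s=-2: eigenvector (-1, -1, -3).
s=-6: eigenvector (1, 2, 3).
P = [[1, -1, 1], [2, -1, 2], [2, -3, 3]], D = diag(-4, -2, -6), P⁻¹ = [[3, 0, -1], [-2, 1, 0], [-4, 1, 1]].
C⁴ = P·diag(256, 16, 1296)·P⁻¹ = [[-4384, 1280, 1040], [-8800, 2576, 2080], [-13920, 3840, 3376]].
The requested entry is -13920.

-13920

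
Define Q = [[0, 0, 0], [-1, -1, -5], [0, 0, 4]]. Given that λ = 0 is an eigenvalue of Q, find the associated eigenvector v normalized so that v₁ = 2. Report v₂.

Q = [[0, 0, 0], [-1, -1, -5], [0, 0, 4]].
Solving (Q)v = 0 gives the eigenspace spanned by (2, -2, 0).
With v₁ = 2, v = (2, -2, 0), so v₂ = -2.

-2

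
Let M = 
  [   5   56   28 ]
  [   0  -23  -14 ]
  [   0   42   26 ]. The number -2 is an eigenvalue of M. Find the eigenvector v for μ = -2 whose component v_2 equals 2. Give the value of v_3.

M + 2I = [[7, 56, 28], [0, -21, -14], [0, 42, 28]].
Solving (M + 2I)v = 0 gives the eigenspace spanned by (-4, 2, -3).
With v_2 = 2, v = (-4, 2, -3), so v_3 = -3.

-3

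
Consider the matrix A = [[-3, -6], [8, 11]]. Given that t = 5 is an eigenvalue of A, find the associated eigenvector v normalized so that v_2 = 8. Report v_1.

A − 5I = [[-8, -6], [8, 6]].
Solving (A − 5I)v = 0 gives the eigenspace spanned by (-6, 8).
With v_2 = 8, v = (-6, 8), so v_1 = -6.

-6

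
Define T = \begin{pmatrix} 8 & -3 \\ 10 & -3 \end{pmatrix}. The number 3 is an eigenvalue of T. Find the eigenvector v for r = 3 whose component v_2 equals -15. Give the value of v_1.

T − 3I = [[5, -3], [10, -6]].
Solving (T − 3I)v = 0 gives the eigenspace spanned by (-9, -15).
With v_2 = -15, v = (-9, -15), so v_1 = -9.

-9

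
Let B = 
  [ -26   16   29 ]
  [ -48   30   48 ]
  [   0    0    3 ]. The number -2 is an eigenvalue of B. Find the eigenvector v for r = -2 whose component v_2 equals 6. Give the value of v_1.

B + 2I = [[-24, 16, 29], [-48, 32, 48], [0, 0, 5]].
Solving (B + 2I)v = 0 gives the eigenspace spanned by (4, 6, 0).
With v_2 = 6, v = (4, 6, 0), so v_1 = 4.

4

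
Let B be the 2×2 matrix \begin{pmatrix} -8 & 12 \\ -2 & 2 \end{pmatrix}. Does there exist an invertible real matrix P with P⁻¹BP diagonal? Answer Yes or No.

Yes

Characteristic polynomial: p(t) = t^2 + 6t + 8 = (t + 2)(t + 4).
All 2 eigenvalues are distinct, so B is diagonalizable.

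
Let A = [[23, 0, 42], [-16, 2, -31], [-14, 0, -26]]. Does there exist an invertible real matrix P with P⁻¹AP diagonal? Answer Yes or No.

No

Characteristic polynomial: p(μ) = μ^3 + μ^2 - 16μ + 20 = (μ - 2)^2(μ + 5).
μ = 2 has algebraic multiplicity 2; rank(A − 2I) = 2, so geometric multiplicity = 1.
Geometric multiplicity < algebraic multiplicity, so A is not diagonalizable.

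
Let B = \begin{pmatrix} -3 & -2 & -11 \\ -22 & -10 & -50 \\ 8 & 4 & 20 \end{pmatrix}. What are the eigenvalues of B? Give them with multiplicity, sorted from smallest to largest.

1, 2, 4

Characteristic polynomial: p(λ) = λ^3 - 7λ^2 + 14λ - 8 = (λ - 4)(λ - 2)(λ - 1).
Roots (with multiplicity): 1, 2, 4.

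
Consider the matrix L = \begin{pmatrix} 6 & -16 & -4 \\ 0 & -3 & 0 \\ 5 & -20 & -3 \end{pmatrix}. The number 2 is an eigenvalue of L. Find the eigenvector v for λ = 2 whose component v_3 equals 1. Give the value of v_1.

L − 2I = [[4, -16, -4], [0, -5, 0], [5, -20, -5]].
Solving (L − 2I)v = 0 gives the eigenspace spanned by (1, 0, 1).
With v_3 = 1, v = (1, 0, 1), so v_1 = 1.

1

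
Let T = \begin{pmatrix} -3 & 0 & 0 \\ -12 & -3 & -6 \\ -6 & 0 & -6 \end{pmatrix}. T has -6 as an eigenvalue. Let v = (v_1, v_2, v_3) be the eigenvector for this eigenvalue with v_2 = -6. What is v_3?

-3

T + 6I = [[3, 0, 0], [-12, 3, -6], [-6, 0, 0]].
Solving (T + 6I)v = 0 gives the eigenspace spanned by (0, -6, -3).
With v_2 = -6, v = (0, -6, -3), so v_3 = -3.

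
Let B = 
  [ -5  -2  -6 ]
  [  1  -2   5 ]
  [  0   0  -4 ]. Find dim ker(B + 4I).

1

B + 4I = [[-1, -2, -6], [1, 2, 5], [0, 0, 0]].
This matrix has rank 2, so its null space has dimension 3 − 2 = 1.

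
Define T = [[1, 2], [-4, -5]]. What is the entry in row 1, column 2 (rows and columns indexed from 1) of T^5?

242

Characteristic polynomial: s^2 + 4s + 3 = (s + 1)(s + 3), so the eigenvalues are -3, -1.
s=-3: eigenvector (-1, 2).
s=-1: eigenvector (-1, 1).
P = [[-1, -1], [2, 1]], D = diag(-3, -1), P⁻¹ = [[1, 1], [-2, -1]].
T⁵ = P·diag(-243, -1)·P⁻¹ = [[241, 242], [-484, -485]].
The requested entry is 242.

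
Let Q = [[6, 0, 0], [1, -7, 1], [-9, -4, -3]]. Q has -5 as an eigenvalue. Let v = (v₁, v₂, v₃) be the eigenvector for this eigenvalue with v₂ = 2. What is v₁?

0

Q + 5I = [[11, 0, 0], [1, -2, 1], [-9, -4, 2]].
Solving (Q + 5I)v = 0 gives the eigenspace spanned by (0, 2, 4).
With v₂ = 2, v = (0, 2, 4), so v₁ = 0.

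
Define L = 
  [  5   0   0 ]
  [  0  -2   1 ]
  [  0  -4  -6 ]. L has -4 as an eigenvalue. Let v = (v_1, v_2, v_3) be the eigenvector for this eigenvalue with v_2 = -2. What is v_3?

4

L + 4I = [[9, 0, 0], [0, 2, 1], [0, -4, -2]].
Solving (L + 4I)v = 0 gives the eigenspace spanned by (0, -2, 4).
With v_2 = -2, v = (0, -2, 4), so v_3 = 4.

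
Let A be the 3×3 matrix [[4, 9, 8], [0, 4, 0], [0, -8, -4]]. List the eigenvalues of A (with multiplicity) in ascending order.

-4, 4, 4

Characteristic polynomial: p(r) = r^3 - 4r^2 - 16r + 64 = (r - 4)^2(r + 4).
Roots (with multiplicity): -4, 4, 4.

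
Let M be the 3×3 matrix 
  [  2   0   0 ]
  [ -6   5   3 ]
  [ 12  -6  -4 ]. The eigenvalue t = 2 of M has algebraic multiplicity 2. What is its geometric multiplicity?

M − 2I = [[0, 0, 0], [-6, 3, 3], [12, -6, -6]].
This matrix has rank 1, so its null space has dimension 3 − 1 = 2.

2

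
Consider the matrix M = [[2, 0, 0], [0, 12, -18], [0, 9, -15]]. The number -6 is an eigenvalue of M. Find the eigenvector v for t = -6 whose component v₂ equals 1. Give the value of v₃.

1

M + 6I = [[8, 0, 0], [0, 18, -18], [0, 9, -9]].
Solving (M + 6I)v = 0 gives the eigenspace spanned by (0, 1, 1).
With v₂ = 1, v = (0, 1, 1), so v₃ = 1.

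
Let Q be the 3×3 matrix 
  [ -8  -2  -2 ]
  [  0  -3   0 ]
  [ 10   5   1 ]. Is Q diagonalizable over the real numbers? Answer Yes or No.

No

Characteristic polynomial: p(λ) = λ^3 + 10λ^2 + 33λ + 36 = (λ + 3)^2(λ + 4).
λ = -3 has algebraic multiplicity 2; rank(Q + 3I) = 2, so geometric multiplicity = 1.
Geometric multiplicity < algebraic multiplicity, so Q is not diagonalizable.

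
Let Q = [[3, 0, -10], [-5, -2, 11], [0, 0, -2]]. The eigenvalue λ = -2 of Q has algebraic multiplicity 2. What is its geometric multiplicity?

1

Q + 2I = [[5, 0, -10], [-5, 0, 11], [0, 0, 0]].
This matrix has rank 2, so its null space has dimension 3 − 2 = 1.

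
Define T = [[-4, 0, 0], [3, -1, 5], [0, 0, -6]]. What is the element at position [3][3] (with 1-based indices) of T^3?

Characteristic polynomial: λ^3 + 11λ^2 + 34λ + 24 = (λ + 1)(λ + 4)(λ + 6), so the eigenvalues are -6, -4, -1.
λ=-4: eigenvector (1, -1, 0).
λ=-6: eigenvector (0, -1, 1).
λ=-1: eigenvector (0, 1, 0).
P = [[1, 0, 0], [-1, -1, 1], [0, 1, 0]], D = diag(-4, -6, -1), P⁻¹ = [[1, 0, 0], [0, 0, 1], [1, 1, 1]].
T³ = P·diag(-64, -216, -1)·P⁻¹ = [[-64, 0, 0], [63, -1, 215], [0, 0, -216]].
The requested entry is -216.

-216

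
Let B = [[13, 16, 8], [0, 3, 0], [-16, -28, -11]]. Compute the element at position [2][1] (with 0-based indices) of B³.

Characteristic polynomial: t^3 - 5t^2 - 9t + 45 = (t - 5)(t - 3)(t + 3), so the eigenvalues are -3, 3, 5.
t=5: eigenvector (1, 0, -1).
t=3: eigenvector (0, 1, -2).
t=-3: eigenvector (1, 0, -2).
P = [[1, 0, 1], [0, 1, 0], [-1, -2, -2]], D = diag(5, 3, -3), P⁻¹ = [[2, 2, 1], [0, 1, 0], [-1, -2, -1]].
B³ = P·diag(125, 27, -27)·P⁻¹ = [[277, 304, 152], [0, 27, 0], [-304, -412, -179]].
The requested entry is -412.

-412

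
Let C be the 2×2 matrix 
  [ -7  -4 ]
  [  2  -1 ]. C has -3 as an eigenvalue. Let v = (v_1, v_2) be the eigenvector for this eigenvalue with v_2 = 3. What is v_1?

C + 3I = [[-4, -4], [2, 2]].
Solving (C + 3I)v = 0 gives the eigenspace spanned by (-3, 3).
With v_2 = 3, v = (-3, 3), so v_1 = -3.

-3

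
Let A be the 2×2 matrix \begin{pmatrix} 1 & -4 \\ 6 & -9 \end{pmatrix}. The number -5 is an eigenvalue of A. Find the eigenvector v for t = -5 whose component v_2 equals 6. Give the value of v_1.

4

A + 5I = [[6, -4], [6, -4]].
Solving (A + 5I)v = 0 gives the eigenspace spanned by (4, 6).
With v_2 = 6, v = (4, 6), so v_1 = 4.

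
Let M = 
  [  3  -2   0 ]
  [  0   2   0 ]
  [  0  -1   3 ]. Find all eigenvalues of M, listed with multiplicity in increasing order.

2, 3, 3

Characteristic polynomial: p(λ) = λ^3 - 8λ^2 + 21λ - 18 = (λ - 3)^2(λ - 2).
Roots (with multiplicity): 2, 3, 3.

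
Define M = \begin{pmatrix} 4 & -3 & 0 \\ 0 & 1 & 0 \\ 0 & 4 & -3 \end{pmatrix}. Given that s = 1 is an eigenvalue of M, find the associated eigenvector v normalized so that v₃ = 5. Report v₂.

M − 1I = [[3, -3, 0], [0, 0, 0], [0, 4, -4]].
Solving (M − 1I)v = 0 gives the eigenspace spanned by (5, 5, 5).
With v₃ = 5, v = (5, 5, 5), so v₂ = 5.

5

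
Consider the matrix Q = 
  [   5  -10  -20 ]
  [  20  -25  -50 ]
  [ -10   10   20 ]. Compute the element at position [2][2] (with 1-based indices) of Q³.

Characteristic polynomial: t^3 - 25t = t(t - 5)(t + 5), so the eigenvalues are -5, 0, 5.
t=5: eigenvector (1, 4, -2).
t=-5: eigenvector (1, 1, 0).
t=0: eigenvector (0, -2, 1).
P = [[1, 1, 0], [4, 1, -2], [-2, 0, 1]], D = diag(5, -5, 0), P⁻¹ = [[1, -1, -2], [0, 1, 2], [2, -2, -3]].
Q³ = P·diag(125, -125, 0)·P⁻¹ = [[125, -250, -500], [500, -625, -1250], [-250, 250, 500]].
The requested entry is -625.

-625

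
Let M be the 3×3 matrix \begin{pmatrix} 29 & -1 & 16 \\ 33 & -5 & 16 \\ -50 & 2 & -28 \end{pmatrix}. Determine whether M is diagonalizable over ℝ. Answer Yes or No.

No

Characteristic polynomial: p(t) = t^3 + 4t^2 - 16t - 64 = (t - 4)(t + 4)^2.
t = -4 has algebraic multiplicity 2; rank(M + 4I) = 2, so geometric multiplicity = 1.
Geometric multiplicity < algebraic multiplicity, so M is not diagonalizable.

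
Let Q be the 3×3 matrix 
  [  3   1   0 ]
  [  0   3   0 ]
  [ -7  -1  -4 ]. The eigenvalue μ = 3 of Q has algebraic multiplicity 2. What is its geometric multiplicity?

1

Q − 3I = [[0, 1, 0], [0, 0, 0], [-7, -1, -7]].
This matrix has rank 2, so its null space has dimension 3 − 2 = 1.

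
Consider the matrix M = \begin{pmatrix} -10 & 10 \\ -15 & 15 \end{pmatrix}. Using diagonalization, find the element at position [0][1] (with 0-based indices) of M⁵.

Characteristic polynomial: s^2 - 5s = s(s - 5), so the eigenvalues are 0, 5.
s=0: eigenvector (1, 1).
s=5: eigenvector (-2, -3).
P = [[1, -2], [1, -3]], D = diag(0, 5), P⁻¹ = [[3, -2], [1, -1]].
M⁵ = P·diag(0, 3125)·P⁻¹ = [[-6250, 6250], [-9375, 9375]].
The requested entry is 6250.

6250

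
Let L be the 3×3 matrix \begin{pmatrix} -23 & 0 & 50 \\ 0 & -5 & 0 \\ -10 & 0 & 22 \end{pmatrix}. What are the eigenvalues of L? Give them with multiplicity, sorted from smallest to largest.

Characteristic polynomial: p(t) = t^3 + 6t^2 - t - 30 = (t - 2)(t + 3)(t + 5).
Roots (with multiplicity): -5, -3, 2.

-5, -3, 2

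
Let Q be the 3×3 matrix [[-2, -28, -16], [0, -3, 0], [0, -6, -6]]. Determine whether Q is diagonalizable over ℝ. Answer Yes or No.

Characteristic polynomial: p(s) = s^3 + 11s^2 + 36s + 36 = (s + 2)(s + 3)(s + 6).
All 3 eigenvalues are distinct, so Q is diagonalizable.

Yes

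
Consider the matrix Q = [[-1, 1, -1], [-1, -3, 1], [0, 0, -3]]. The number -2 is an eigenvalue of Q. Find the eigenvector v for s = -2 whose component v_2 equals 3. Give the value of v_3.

0

Q + 2I = [[1, 1, -1], [-1, -1, 1], [0, 0, -1]].
Solving (Q + 2I)v = 0 gives the eigenspace spanned by (-3, 3, 0).
With v_2 = 3, v = (-3, 3, 0), so v_3 = 0.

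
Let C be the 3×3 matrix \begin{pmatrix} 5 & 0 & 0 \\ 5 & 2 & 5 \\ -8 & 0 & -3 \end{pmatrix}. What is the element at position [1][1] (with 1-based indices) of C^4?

625

Characteristic polynomial: λ^3 - 4λ^2 - 11λ + 30 = (λ - 5)(λ - 2)(λ + 3), so the eigenvalues are -3, 2, 5.
λ=5: eigenvector (-1, 0, 1).
λ=2: eigenvector (0, 1, 0).
λ=-3: eigenvector (0, -1, 1).
P = [[-1, 0, 0], [0, 1, -1], [1, 0, 1]], D = diag(5, 2, -3), P⁻¹ = [[-1, 0, 0], [1, 1, 1], [1, 0, 1]].
C⁴ = P·diag(625, 16, 81)·P⁻¹ = [[625, 0, 0], [-65, 16, -65], [-544, 0, 81]].
The requested entry is 625.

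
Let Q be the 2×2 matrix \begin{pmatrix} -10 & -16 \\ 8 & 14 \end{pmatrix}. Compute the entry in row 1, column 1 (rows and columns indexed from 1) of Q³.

Characteristic polynomial: s^2 - 4s - 12 = (s - 6)(s + 2), so the eigenvalues are -2, 6.
s=6: eigenvector (1, -1).
s=-2: eigenvector (2, -1).
P = [[1, 2], [-1, -1]], D = diag(6, -2), P⁻¹ = [[-1, -2], [1, 1]].
Q³ = P·diag(216, -8)·P⁻¹ = [[-232, -448], [224, 440]].
The requested entry is -232.

-232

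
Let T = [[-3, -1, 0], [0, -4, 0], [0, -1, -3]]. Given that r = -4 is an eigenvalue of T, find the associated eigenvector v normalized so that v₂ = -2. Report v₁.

T + 4I = [[1, -1, 0], [0, 0, 0], [0, -1, 1]].
Solving (T + 4I)v = 0 gives the eigenspace spanned by (-2, -2, -2).
With v₂ = -2, v = (-2, -2, -2), so v₁ = -2.

-2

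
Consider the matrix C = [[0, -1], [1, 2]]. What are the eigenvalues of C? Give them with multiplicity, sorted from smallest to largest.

Characteristic polynomial: p(μ) = μ^2 - 2μ + 1 = (μ - 1)^2.
Roots (with multiplicity): 1, 1.

1, 1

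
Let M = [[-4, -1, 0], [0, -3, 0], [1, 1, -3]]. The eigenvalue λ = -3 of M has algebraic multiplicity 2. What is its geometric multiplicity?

2

M + 3I = [[-1, -1, 0], [0, 0, 0], [1, 1, 0]].
This matrix has rank 1, so its null space has dimension 3 − 1 = 2.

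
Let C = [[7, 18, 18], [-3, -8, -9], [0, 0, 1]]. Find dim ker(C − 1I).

C − 1I = [[6, 18, 18], [-3, -9, -9], [0, 0, 0]].
This matrix has rank 1, so its null space has dimension 3 − 1 = 2.

2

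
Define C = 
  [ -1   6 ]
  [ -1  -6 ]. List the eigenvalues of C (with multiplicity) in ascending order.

-4, -3

Characteristic polynomial: p(r) = r^2 + 7r + 12 = (r + 3)(r + 4).
Roots (with multiplicity): -4, -3.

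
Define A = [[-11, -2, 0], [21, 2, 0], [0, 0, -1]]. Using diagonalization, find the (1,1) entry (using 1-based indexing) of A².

79

Characteristic polynomial: s^3 + 10s^2 + 29s + 20 = (s + 1)(s + 4)(s + 5), so the eigenvalues are -5, -4, -1.
s=-1: eigenvector (0, 0, 1).
s=-4: eigenvector (-2, 7, 0).
s=-5: eigenvector (1, -3, 0).
P = [[0, -2, 1], [0, 7, -3], [1, 0, 0]], D = diag(-1, -4, -5), P⁻¹ = [[0, 0, 1], [3, 1, 0], [7, 2, 0]].
A² = P·diag(1, 16, 25)·P⁻¹ = [[79, 18, 0], [-189, -38, 0], [0, 0, 1]].
The requested entry is 79.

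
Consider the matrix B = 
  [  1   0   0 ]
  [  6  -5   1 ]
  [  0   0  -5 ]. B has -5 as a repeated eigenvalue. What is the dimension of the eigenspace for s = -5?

1

B + 5I = [[6, 0, 0], [6, 0, 1], [0, 0, 0]].
This matrix has rank 2, so its null space has dimension 3 − 2 = 1.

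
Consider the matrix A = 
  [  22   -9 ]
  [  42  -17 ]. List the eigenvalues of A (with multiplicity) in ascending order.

1, 4

Characteristic polynomial: p(r) = r^2 - 5r + 4 = (r - 4)(r - 1).
Roots (with multiplicity): 1, 4.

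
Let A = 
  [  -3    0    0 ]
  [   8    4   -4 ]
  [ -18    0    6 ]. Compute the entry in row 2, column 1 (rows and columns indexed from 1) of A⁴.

Characteristic polynomial: t^3 - 7t^2 - 6t + 72 = (t - 6)(t - 4)(t + 3), so the eigenvalues are -3, 4, 6.
t=-3: eigenvector (1, 0, 2).
t=4: eigenvector (0, 1, 0).
t=6: eigenvector (0, -2, 1).
P = [[1, 0, 0], [0, 1, -2], [2, 0, 1]], D = diag(-3, 4, 6), P⁻¹ = [[1, 0, 0], [-4, 1, 2], [-2, 0, 1]].
A⁴ = P·diag(81, 256, 1296)·P⁻¹ = [[81, 0, 0], [4160, 256, -2080], [-2430, 0, 1296]].
The requested entry is 4160.

4160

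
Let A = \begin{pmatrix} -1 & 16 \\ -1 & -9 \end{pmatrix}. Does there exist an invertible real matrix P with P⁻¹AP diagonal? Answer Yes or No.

Characteristic polynomial: p(t) = t^2 + 10t + 25 = (t + 5)^2.
t = -5 has algebraic multiplicity 2; rank(A + 5I) = 1, so geometric multiplicity = 1.
Geometric multiplicity < algebraic multiplicity, so A is not diagonalizable.

No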